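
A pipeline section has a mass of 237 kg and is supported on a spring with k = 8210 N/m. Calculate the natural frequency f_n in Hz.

ω_n = √(k/m) = √(8210/237) = √34.64 = 5.886 rad/s.
f_n = ω_n/(2π) = 5.886/6.283 = 0.9367 Hz.

0.937 Hz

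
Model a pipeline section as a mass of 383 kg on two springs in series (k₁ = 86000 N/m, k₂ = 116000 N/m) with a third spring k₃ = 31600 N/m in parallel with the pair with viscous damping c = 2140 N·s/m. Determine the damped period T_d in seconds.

0.440 s

Series pair: k_s = k₁k₂/(k₁+k₂) = (86000)(116000)/(86000 + 116000) = 49390 N/m. In parallel with k₃: k_eq = 49390 + 31600 = 80990 N/m.
ω_n = √(k_eq/m) = √(80990/383) = 14.54 rad/s.
Critical damping c_c = 2√(k_eq·m) = 2√(80990 × 383) = 11140 N·s/m, so ζ = c/c_c = 2140/11140 = 0.1921.
ω_d = ω_n√(1 − ζ²) = 14.54 × √(1 − 0.0369) = 14.27 rad/s.
T_d = 2π/ω_d = 0.4403 s.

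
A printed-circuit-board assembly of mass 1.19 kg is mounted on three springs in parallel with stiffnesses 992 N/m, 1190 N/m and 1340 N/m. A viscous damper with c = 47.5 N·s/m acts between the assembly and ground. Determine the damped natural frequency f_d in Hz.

Parallel springs add: k_eq = 992 + 1190 + 1340 = 3522 N/m.
ω_n = √(k_eq/m) = √(3522/1.19) = 54.40 rad/s.
Critical damping c_c = 2√(k_eq·m) = 2√(3522 × 1.19) = 129.5 N·s/m, so ζ = c/c_c = 47.5/129.5 = 0.3669.
ω_d = ω_n√(1 − ζ²) = 54.40 × √(1 − 0.135) = 50.61 rad/s.
f_d = ω_d/(2π) = 8.055 Hz.

8.05 Hz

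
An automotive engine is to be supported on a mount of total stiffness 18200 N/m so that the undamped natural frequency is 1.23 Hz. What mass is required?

ω_n = 2πf_n = 2π × 1.23 = 7.728 rad/s.
m = k/ω_n² = 18200/7.728² = 18200/59.73 = 304.7 kg.

305 kg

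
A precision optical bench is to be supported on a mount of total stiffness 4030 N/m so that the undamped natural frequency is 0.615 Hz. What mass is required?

270 kg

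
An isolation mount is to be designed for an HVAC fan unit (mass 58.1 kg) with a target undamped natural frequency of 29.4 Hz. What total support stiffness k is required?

1980000 N/m

ω_n = 2πf_n = 2π × 29.4 = 184.7 rad/s.
k = m·ω_n² = 58.1 × 184.7² = 58.1 × 34120 = 1983000 N/m.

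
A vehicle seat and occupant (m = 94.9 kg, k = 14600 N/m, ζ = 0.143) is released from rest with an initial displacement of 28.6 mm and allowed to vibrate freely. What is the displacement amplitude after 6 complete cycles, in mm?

0.123 mm

Logarithmic decrement δ = 2πζ/√(1 − ζ²) = 2π × 0.1430/√(1 − 0.0204) = 0.9078.
After n cycles, x_n/x₀ = e^(−nδ), so x_6 = 28.6 × e^(−6 × 0.9078) = 28.6 × 0.004309 = 0.1232 mm.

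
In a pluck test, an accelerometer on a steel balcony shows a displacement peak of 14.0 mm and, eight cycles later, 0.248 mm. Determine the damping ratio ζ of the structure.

0.0800

Logarithmic decrement δ = (1/n)·ln(x₀/x_n) = (1/8)·ln(14.0/0.248) = (1/8)·ln(56.45) = 0.5042.
ζ = δ/√(4π² + δ²) = 0.5042/√(39.48 + 0.254) = 0.5042/6.303 = 0.07998.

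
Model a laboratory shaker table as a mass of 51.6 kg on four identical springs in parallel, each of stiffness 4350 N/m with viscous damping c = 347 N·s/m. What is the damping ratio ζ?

Parallel springs add: k_eq = 4 × 4350 = 17400 N/m.
ω_n = √(k_eq/m) = √(17400/51.6) = 18.36 rad/s.
Critical damping c_c = 2√(k_eq·m) = 2√(17400 × 51.6) = 1895 N·s/m, so ζ = c/c_c = 347/1895 = 0.1831.

0.183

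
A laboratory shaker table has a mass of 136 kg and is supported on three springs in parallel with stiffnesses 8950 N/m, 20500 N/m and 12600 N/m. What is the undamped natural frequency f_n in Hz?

2.80 Hz

Parallel springs add: k_eq = 8950 + 20500 + 12600 = 42050 N/m.
ω_n = √(k_eq/m) = √(42050/136) = √309.2 = 17.58 rad/s.
f_n = ω_n/(2π) = 17.58/6.283 = 2.799 Hz.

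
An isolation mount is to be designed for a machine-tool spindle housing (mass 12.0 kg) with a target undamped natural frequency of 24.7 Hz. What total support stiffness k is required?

289000 N/m

ω_n = 2πf_n = 2π × 24.7 = 155.2 rad/s.
k = m·ω_n² = 12.0 × 155.2² = 12.0 × 24090 = 289000 N/m.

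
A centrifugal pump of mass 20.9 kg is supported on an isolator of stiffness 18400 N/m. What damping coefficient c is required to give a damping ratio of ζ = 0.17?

c_c = 2√(k·m) = 2√(18400 × 20.9) = 1240 N·s/m.
c = ζ·c_c = 0.17 × 1240 = 210.8 N·s/m.

211 N·s/m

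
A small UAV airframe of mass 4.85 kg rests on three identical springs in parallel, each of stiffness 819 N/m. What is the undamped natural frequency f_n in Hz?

3.58 Hz

Parallel springs add: k_eq = 3 × 819 = 2457 N/m.
ω_n = √(k_eq/m) = √(2457/4.85) = √506.6 = 22.51 rad/s.
f_n = ω_n/(2π) = 22.51/6.283 = 3.582 Hz.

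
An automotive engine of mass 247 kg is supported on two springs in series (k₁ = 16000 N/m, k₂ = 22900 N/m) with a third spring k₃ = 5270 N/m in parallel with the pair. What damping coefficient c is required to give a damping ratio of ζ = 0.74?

2820 N·s/m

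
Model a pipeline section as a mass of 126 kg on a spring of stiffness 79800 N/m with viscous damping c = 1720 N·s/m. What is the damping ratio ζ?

ω_n = √(k/m) = √(79800/126) = 25.17 rad/s.
Critical damping c_c = 2√(k·m) = 2√(79800 × 126) = 6342 N·s/m, so ζ = c/c_c = 1720/6342 = 0.2712.

0.271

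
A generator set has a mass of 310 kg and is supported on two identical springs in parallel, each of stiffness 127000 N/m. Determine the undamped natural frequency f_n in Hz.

4.56 Hz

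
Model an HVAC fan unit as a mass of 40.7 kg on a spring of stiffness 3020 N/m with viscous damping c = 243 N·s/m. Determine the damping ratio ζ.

ω_n = √(k/m) = √(3020/40.7) = 8.614 rad/s.
Critical damping c_c = 2√(k·m) = 2√(3020 × 40.7) = 701.2 N·s/m, so ζ = c/c_c = 243/701.2 = 0.3466.

0.347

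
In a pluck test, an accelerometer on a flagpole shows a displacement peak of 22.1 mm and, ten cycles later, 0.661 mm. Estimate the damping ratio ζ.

0.0558

Logarithmic decrement δ = (1/n)·ln(x₀/x_n) = (1/10)·ln(22.1/0.661) = (1/10)·ln(33.43) = 0.3510.
ζ = δ/√(4π² + δ²) = 0.3510/√(39.48 + 0.123) = 0.3510/6.293 = 0.05577.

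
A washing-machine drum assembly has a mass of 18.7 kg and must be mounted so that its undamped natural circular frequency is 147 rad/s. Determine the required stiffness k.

k = m·ω_n² = 18.7 × 147.0² = 18.7 × 21610 = 404100 N/m.

404000 N/m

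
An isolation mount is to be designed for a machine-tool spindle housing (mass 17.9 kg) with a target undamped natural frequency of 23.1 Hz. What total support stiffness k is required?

ω_n = 2πf_n = 2π × 23.1 = 145.1 rad/s.
k = m·ω_n² = 17.9 × 145.1² = 17.9 × 21070 = 377100 N/m.

377000 N/m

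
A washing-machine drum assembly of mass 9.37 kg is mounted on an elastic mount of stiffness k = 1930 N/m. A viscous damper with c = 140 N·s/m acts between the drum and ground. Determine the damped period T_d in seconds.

ω_n = √(k/m) = √(1930/9.37) = 14.35 rad/s.
Critical damping c_c = 2√(k·m) = 2√(1930 × 9.37) = 269.0 N·s/m, so ζ = c/c_c = 140/269.0 = 0.5205.
ω_d = ω_n√(1 − ζ²) = 14.35 × √(1 − 0.271) = 12.25 rad/s.
T_d = 2π/ω_d = 0.5127 s.

0.513 s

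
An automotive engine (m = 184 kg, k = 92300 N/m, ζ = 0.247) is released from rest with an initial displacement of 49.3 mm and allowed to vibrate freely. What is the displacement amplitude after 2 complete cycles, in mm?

Logarithmic decrement δ = 2πζ/√(1 − ζ²) = 2π × 0.2470/√(1 − 0.0610) = 1.602.
After n cycles, x_n/x₀ = e^(−nδ), so x_2 = 49.3 × e^(−2 × 1.602) = 49.3 × 0.04063 = 2.003 mm.

2.00 mm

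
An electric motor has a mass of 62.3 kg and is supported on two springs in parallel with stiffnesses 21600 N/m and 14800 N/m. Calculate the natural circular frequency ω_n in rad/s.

Parallel springs add: k_eq = 21600 + 14800 = 36400 N/m.
ω_n = √(k_eq/m) = √(36400/62.3) = √584.3 = 24.17 rad/s.

24.2 rad/s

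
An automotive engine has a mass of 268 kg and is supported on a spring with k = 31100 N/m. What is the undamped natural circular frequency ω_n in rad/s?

10.8 rad/s

ω_n = √(k/m) = √(31100/268) = √116.0 = 10.77 rad/s.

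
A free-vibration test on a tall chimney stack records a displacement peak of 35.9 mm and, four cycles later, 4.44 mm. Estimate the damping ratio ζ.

0.0829

Logarithmic decrement δ = (1/n)·ln(x₀/x_n) = (1/4)·ln(35.9/4.44) = (1/4)·ln(8.086) = 0.5225.
ζ = δ/√(4π² + δ²) = 0.5225/√(39.48 + 0.273) = 0.5225/6.305 = 0.08288.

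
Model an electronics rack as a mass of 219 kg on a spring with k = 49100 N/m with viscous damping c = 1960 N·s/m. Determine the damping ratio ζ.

ω_n = √(k/m) = √(49100/219) = 14.97 rad/s.
Critical damping c_c = 2√(k·m) = 2√(49100 × 219) = 6558 N·s/m, so ζ = c/c_c = 1960/6558 = 0.2989.

0.299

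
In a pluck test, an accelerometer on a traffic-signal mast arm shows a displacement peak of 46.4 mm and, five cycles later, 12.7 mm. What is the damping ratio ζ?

Logarithmic decrement δ = (1/n)·ln(x₀/x_n) = (1/5)·ln(46.4/12.7) = (1/5)·ln(3.654) = 0.2591.
ζ = δ/√(4π² + δ²) = 0.2591/√(39.48 + 0.0672) = 0.2591/6.289 = 0.04121.

0.0412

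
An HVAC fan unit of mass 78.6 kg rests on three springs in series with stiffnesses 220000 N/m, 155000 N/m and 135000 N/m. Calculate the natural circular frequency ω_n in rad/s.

Series springs: 1/k_eq = 1/220000 + 1/155000 + 1/135000 = 1.840×10^-5, so k_eq = 54330 N/m.
ω_n = √(k_eq/m) = √(54330/78.6) = √691.3 = 26.29 rad/s.

26.3 rad/s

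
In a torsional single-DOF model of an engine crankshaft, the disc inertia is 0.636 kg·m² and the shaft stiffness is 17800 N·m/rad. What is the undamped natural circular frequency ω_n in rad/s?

167 rad/s

ω_n = √(k_t/J) = √(17800/0.636) = √27990 = 167.3 rad/s.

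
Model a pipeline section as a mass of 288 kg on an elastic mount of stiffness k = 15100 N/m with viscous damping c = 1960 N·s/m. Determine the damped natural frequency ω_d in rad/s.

ω_n = √(k/m) = √(15100/288) = 7.241 rad/s.
Critical damping c_c = 2√(k·m) = 2√(15100 × 288) = 4171 N·s/m, so ζ = c/c_c = 1960/4171 = 0.4699.
ω_d = ω_n√(1 − ζ²) = 7.241 × √(1 − 0.221) = 6.392 rad/s.

6.39 rad/s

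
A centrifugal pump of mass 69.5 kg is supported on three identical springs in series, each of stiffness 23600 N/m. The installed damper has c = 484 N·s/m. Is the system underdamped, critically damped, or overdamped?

Series springs: 1/k_eq = 3/23600, so k_eq = 23600/3 = 7867 N/m.
c_c = 2√(k_eq·m) = 1479 N·s/m; ζ = c/c_c = 484/1479 = 0.327.
Since ζ < 1 the system is underdamped.

underdamped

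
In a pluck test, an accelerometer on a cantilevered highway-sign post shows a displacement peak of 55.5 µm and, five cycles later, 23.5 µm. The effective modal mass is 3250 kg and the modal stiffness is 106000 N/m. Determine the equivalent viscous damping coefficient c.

1020 N·s/m

Logarithmic decrement δ = (1/n)·ln(x₀/x_n) = (1/5)·ln(55.5/23.5) = (1/5)·ln(2.362) = 0.1719.
ζ = δ/√(4π² + δ²) = 0.1719/√(39.48 + 0.0295) = 0.1719/6.286 = 0.02734.
c = ζ · 2√(km) = 0.02734 × 2√(106000 × 3250) = 0.02734 × 37120 = 1015 N·s/m.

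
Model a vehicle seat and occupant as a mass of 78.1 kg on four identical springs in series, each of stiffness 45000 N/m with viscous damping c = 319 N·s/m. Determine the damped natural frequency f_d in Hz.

Series springs: 1/k_eq = 4/45000, so k_eq = 45000/4 = 11250 N/m.
ω_n = √(k_eq/m) = √(11250/78.1) = 12.00 rad/s.
Critical damping c_c = 2√(k_eq·m) = 2√(11250 × 78.1) = 1875 N·s/m, so ζ = c/c_c = 319/1875 = 0.1702.
ω_d = ω_n√(1 − ζ²) = 12.00 × √(1 − 0.0290) = 11.83 rad/s.
f_d = ω_d/(2π) = 1.882 Hz.

1.88 Hz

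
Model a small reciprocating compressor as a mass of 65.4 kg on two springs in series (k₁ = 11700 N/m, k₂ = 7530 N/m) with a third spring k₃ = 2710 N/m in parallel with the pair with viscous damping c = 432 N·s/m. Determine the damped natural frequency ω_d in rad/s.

10.0 rad/s

Series pair: k_s = k₁k₂/(k₁+k₂) = (11700)(7530)/(11700 + 7530) = 4581 N/m. In parallel with k₃: k_eq = 4581 + 2710 = 7291 N/m.
ω_n = √(k_eq/m) = √(7291/65.4) = 10.56 rad/s.
Critical damping c_c = 2√(k_eq·m) = 2√(7291 × 65.4) = 1381 N·s/m, so ζ = c/c_c = 432/1381 = 0.3128.
ω_d = ω_n√(1 − ζ²) = 10.56 × √(1 − 0.0978) = 10.03 rad/s.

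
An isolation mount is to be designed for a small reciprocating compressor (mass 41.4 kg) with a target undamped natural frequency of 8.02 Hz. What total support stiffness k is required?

ω_n = 2πf_n = 2π × 8.02 = 50.39 rad/s.
k = m·ω_n² = 41.4 × 50.39² = 41.4 × 2539 = 105100 N/m.

105000 N/m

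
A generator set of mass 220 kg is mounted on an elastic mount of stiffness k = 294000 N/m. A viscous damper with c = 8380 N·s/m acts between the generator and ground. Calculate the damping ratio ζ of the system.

ω_n = √(k/m) = √(294000/220) = 36.56 rad/s.
Critical damping c_c = 2√(k·m) = 2√(294000 × 220) = 16080 N·s/m, so ζ = c/c_c = 8380/16080 = 0.5210.

0.521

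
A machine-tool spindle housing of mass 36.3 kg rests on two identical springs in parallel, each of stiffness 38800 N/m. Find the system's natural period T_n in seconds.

0.136 s

Parallel springs add: k_eq = 2 × 38800 = 77600 N/m.
ω_n = √(k_eq/m) = √(77600/36.3) = √2138 = 46.24 rad/s.
T_n = 2π/ω_n = 6.283/46.24 = 0.1359 s.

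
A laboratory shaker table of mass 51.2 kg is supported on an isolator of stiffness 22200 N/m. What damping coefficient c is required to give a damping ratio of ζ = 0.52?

1110 N·s/m

c_c = 2√(k·m) = 2√(22200 × 51.2) = 2132 N·s/m.
c = ζ·c_c = 0.52 × 2132 = 1109 N·s/m.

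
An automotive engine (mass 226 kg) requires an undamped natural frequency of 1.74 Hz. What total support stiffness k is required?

27000 N/m

ω_n = 2πf_n = 2π × 1.74 = 10.93 rad/s.
k = m·ω_n² = 226 × 10.93² = 226 × 119.5 = 27010 N/m.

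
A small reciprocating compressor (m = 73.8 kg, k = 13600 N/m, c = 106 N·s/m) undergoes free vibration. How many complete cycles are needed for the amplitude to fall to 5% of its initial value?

ζ = c/(2√(km)) = 106/(2√(13600 × 73.8)) = 106/2004 = 0.05290.
Logarithmic decrement δ = 2πζ/√(1 − ζ²) = 2π × 0.05290/√(1 − 0.00280) = 0.3329.
x_n/x₀ = e^(−nδ) ≤ 0.05; take ln: n ≥ ln(1/0.05)/δ = 2.996/0.3329 = 9.000.
So 9 complete cycles are required.

9 cycles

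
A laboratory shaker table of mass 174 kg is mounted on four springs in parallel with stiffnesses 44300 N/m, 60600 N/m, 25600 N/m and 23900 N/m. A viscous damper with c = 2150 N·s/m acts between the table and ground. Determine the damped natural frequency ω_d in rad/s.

29.1 rad/s

Parallel springs add: k_eq = 44300 + 60600 + 25600 + 23900 = 154400 N/m.
ω_n = √(k_eq/m) = √(154400/174) = 29.79 rad/s.
Critical damping c_c = 2√(k_eq·m) = 2√(154400 × 174) = 10370 N·s/m, so ζ = c/c_c = 2150/10370 = 0.2074.
ω_d = ω_n√(1 − ζ²) = 29.79 × √(1 − 0.0430) = 29.14 rad/s.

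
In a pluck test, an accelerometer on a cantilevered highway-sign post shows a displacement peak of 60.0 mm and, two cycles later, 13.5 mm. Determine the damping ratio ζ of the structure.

0.118

Logarithmic decrement δ = (1/n)·ln(x₀/x_n) = (1/2)·ln(60.0/13.5) = (1/2)·ln(4.444) = 0.7458.
ζ = δ/√(4π² + δ²) = 0.7458/√(39.48 + 0.556) = 0.7458/6.327 = 0.1179.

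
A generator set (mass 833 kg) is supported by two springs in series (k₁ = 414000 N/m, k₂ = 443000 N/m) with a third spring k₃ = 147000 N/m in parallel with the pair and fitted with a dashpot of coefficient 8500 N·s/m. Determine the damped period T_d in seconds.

Series pair: k_s = k₁k₂/(k₁+k₂) = (414000)(443000)/(414000 + 443000) = 214000 N/m. In parallel with k₃: k_eq = 214000 + 147000 = 361000 N/m.
ω_n = √(k_eq/m) = √(361000/833) = 20.82 rad/s.
Critical damping c_c = 2√(k_eq·m) = 2√(361000 × 833) = 34680 N·s/m, so ζ = c/c_c = 8500/34680 = 0.2451.
ω_d = ω_n√(1 − ζ²) = 20.82 × √(1 − 0.0601) = 20.18 rad/s.
T_d = 2π/ω_d = 0.3113 s.

0.311 s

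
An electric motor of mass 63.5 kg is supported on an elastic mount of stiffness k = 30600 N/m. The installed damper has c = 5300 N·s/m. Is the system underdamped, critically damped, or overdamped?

c_c = 2√(k·m) = 2788 N·s/m; ζ = c/c_c = 5300/2788 = 1.90.
Since ζ > 1 the system is overdamped.

overdamped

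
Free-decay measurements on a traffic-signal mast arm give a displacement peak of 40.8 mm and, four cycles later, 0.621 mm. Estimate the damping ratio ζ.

Logarithmic decrement δ = (1/n)·ln(x₀/x_n) = (1/4)·ln(40.8/0.621) = (1/4)·ln(65.70) = 1.046.
ζ = δ/√(4π² + δ²) = 1.046/√(39.48 + 1.09) = 1.046/6.370 = 0.1643.

0.164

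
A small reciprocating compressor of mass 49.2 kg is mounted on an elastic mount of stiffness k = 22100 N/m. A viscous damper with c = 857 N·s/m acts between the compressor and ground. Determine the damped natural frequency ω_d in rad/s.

ω_n = √(k/m) = √(22100/49.2) = 21.19 rad/s.
Critical damping c_c = 2√(k·m) = 2√(22100 × 49.2) = 2085 N·s/m, so ζ = c/c_c = 857/2085 = 0.4109.
ω_d = ω_n√(1 − ζ²) = 21.19 × √(1 − 0.169) = 19.32 rad/s.

19.3 rad/s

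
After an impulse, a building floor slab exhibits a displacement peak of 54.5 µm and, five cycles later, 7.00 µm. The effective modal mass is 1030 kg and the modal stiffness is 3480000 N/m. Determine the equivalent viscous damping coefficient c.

Logarithmic decrement δ = (1/n)·ln(x₀/x_n) = (1/5)·ln(54.5/7.00) = (1/5)·ln(7.786) = 0.4105.
ζ = δ/√(4π² + δ²) = 0.4105/√(39.48 + 0.168) = 0.4105/6.297 = 0.06519.
c = ζ · 2√(km) = 0.06519 × 2√(3480000 × 1030) = 0.06519 × 119700 = 7806 N·s/m.

7810 N·s/m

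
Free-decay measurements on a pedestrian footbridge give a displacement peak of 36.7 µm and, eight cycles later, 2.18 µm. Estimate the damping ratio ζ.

0.0561

Logarithmic decrement δ = (1/n)·ln(x₀/x_n) = (1/8)·ln(36.7/2.18) = (1/8)·ln(16.83) = 0.3529.
ζ = δ/√(4π² + δ²) = 0.3529/√(39.48 + 0.125) = 0.3529/6.293 = 0.05608.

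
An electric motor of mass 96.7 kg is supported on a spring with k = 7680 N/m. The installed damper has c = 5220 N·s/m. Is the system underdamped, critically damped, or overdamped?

overdamped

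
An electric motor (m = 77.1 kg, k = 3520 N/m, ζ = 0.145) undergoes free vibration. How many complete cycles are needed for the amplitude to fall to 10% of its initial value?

Logarithmic decrement δ = 2πζ/√(1 − ζ²) = 2π × 0.1450/√(1 − 0.0210) = 0.9208.
x_n/x₀ = e^(−nδ) ≤ 0.1; take ln: n ≥ ln(1/0.1)/δ = 2.303/0.9208 = 2.501.
So 3 complete cycles are required.

3 cycles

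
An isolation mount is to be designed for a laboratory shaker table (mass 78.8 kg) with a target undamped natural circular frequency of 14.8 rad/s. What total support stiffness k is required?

17300 N/m

k = m·ω_n² = 78.8 × 14.80² = 78.8 × 219.0 = 17260 N/m.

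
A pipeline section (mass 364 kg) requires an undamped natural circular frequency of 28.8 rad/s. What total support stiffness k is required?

302000 N/m

k = m·ω_n² = 364 × 28.80² = 364 × 829.4 = 301900 N/m.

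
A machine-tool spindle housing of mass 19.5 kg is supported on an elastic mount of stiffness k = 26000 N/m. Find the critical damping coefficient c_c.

1420 N·s/m

c_c = 2√(k·m) = 2√(26000 × 19.5) = 2 × 712.0 = 1424 N·s/m.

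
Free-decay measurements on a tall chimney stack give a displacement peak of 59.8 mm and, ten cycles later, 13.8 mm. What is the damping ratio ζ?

0.0233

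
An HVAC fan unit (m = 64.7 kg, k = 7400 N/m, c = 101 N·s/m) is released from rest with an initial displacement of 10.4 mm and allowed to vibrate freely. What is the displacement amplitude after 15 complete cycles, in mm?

ζ = c/(2√(km)) = 101/(2√(7400 × 64.7)) = 101/1384 = 0.07298.
Logarithmic decrement δ = 2πζ/√(1 − ζ²) = 2π × 0.07298/√(1 − 0.00533) = 0.4598.
After n cycles, x_n/x₀ = e^(−nδ), so x_15 = 10.4 × e^(−15 × 0.4598) = 10.4 × 0.001011 = 0.01051 mm.

0.0105 mm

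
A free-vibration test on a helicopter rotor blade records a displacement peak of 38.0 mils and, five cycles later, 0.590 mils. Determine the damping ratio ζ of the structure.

Logarithmic decrement δ = (1/n)·ln(x₀/x_n) = (1/5)·ln(38.0/0.590) = (1/5)·ln(64.41) = 0.8330.
ζ = δ/√(4π² + δ²) = 0.8330/√(39.48 + 0.694) = 0.8330/6.338 = 0.1314.

0.131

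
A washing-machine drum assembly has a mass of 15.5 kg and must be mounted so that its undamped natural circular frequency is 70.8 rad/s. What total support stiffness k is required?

77700 N/m

k = m·ω_n² = 15.5 × 70.80² = 15.5 × 5013 = 77700 N/m.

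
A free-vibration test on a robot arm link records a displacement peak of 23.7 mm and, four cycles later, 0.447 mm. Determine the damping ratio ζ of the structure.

0.156

Logarithmic decrement δ = (1/n)·ln(x₀/x_n) = (1/4)·ln(23.7/0.447) = (1/4)·ln(53.02) = 0.9927.
ζ = δ/√(4π² + δ²) = 0.9927/√(39.48 + 0.985) = 0.9927/6.361 = 0.1561.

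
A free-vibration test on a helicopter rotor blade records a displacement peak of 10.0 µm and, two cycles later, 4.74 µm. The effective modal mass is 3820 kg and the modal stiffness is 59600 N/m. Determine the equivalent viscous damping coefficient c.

1790 N·s/m

Logarithmic decrement δ = (1/n)·ln(x₀/x_n) = (1/2)·ln(10.0/4.74) = (1/2)·ln(2.110) = 0.3733.
ζ = δ/√(4π² + δ²) = 0.3733/√(39.48 + 0.139) = 0.3733/6.294 = 0.05930.
c = ζ · 2√(km) = 0.05930 × 2√(59600 × 3820) = 0.05930 × 30180 = 1790 N·s/m.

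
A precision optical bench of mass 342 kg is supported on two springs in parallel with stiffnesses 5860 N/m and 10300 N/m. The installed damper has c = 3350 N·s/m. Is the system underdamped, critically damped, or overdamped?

underdamped

Parallel springs add: k_eq = 5860 + 10300 = 16160 N/m.
c_c = 2√(k_eq·m) = 4702 N·s/m; ζ = c/c_c = 3350/4702 = 0.712.
Since ζ < 1 the system is underdamped.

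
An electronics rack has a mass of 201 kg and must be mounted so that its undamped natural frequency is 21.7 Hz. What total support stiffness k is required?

3740000 N/m

ω_n = 2πf_n = 2π × 21.7 = 136.3 rad/s.
k = m·ω_n² = 201 × 136.3² = 201 × 18590 = 3737000 N/m.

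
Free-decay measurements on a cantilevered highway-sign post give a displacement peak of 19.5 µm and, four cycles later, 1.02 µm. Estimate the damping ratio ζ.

0.117

Logarithmic decrement δ = (1/n)·ln(x₀/x_n) = (1/4)·ln(19.5/1.02) = (1/4)·ln(19.12) = 0.7377.
ζ = δ/√(4π² + δ²) = 0.7377/√(39.48 + 0.544) = 0.7377/6.326 = 0.1166.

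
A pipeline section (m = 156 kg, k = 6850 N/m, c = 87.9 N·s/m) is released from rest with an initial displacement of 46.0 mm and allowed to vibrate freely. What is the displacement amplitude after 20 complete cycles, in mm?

0.219 mm

ζ = c/(2√(km)) = 87.9/(2√(6850 × 156)) = 87.9/2067 = 0.04252.
Logarithmic decrement δ = 2πζ/√(1 − ζ²) = 2π × 0.04252/√(1 − 0.00181) = 0.2674.
After n cycles, x_n/x₀ = e^(−nδ), so x_20 = 46.0 × e^(−20 × 0.2674) = 46.0 × 0.004760 = 0.2190 mm.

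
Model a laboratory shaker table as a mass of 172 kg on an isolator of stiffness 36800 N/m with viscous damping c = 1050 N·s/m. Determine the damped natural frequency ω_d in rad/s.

ω_n = √(k/m) = √(36800/172) = 14.63 rad/s.
Critical damping c_c = 2√(k·m) = 2√(36800 × 172) = 5032 N·s/m, so ζ = c/c_c = 1050/5032 = 0.2087.
ω_d = ω_n√(1 − ζ²) = 14.63 × √(1 − 0.0435) = 14.31 rad/s.

14.3 rad/s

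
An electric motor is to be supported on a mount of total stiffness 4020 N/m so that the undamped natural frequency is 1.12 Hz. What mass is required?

ω_n = 2πf_n = 2π × 1.12 = 7.037 rad/s.
m = k/ω_n² = 4020/7.037² = 4020/49.52 = 81.18 kg.

81.2 kg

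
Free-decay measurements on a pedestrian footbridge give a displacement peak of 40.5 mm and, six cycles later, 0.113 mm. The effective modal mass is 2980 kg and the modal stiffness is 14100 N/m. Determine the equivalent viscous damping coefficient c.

2000 N·s/m

Logarithmic decrement δ = (1/n)·ln(x₀/x_n) = (1/6)·ln(40.5/0.113) = (1/6)·ln(358.4) = 0.9803.
ζ = δ/√(4π² + δ²) = 0.9803/√(39.48 + 0.961) = 0.9803/6.359 = 0.1542.
c = ζ · 2√(km) = 0.1542 × 2√(14100 × 2980) = 0.1542 × 12960 = 1998 N·s/m.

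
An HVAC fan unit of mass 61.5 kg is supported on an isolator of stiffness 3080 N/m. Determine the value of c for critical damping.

870 N·s/m

c_c = 2√(k·m) = 2√(3080 × 61.5) = 2 × 435.2 = 870.4 N·s/m.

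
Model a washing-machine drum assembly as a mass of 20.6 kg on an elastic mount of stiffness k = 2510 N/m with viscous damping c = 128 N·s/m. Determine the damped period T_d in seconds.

0.593 s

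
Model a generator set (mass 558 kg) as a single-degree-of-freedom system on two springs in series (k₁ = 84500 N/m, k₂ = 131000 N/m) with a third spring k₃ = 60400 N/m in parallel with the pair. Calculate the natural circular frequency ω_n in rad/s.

14.2 rad/s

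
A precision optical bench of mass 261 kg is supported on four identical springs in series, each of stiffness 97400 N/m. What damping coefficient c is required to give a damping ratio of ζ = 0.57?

2870 N·s/m

Series springs: 1/k_eq = 4/97400, so k_eq = 97400/4 = 24350 N/m.
c_c = 2√(k_eq·m) = 2√(24350 × 261) = 5042 N·s/m.
c = ζ·c_c = 0.57 × 5042 = 2874 N·s/m.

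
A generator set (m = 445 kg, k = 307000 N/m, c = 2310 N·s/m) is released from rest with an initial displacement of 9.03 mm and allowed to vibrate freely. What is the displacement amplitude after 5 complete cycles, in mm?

0.399 mm

ζ = c/(2√(km)) = 2310/(2√(307000 × 445)) = 2310/23380 = 0.09882.
Logarithmic decrement δ = 2πζ/√(1 − ζ²) = 2π × 0.09882/√(1 − 0.00976) = 0.6239.
After n cycles, x_n/x₀ = e^(−nδ), so x_5 = 9.03 × e^(−5 × 0.6239) = 9.03 × 0.04417 = 0.3989 mm.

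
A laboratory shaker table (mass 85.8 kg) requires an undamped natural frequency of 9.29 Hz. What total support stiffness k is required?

ω_n = 2πf_n = 2π × 9.29 = 58.37 rad/s.
k = m·ω_n² = 85.8 × 58.37² = 85.8 × 3407 = 292300 N/m.

292000 N/m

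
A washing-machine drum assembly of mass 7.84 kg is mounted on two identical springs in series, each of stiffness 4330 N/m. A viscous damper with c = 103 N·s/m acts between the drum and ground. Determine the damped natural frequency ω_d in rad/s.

15.3 rad/s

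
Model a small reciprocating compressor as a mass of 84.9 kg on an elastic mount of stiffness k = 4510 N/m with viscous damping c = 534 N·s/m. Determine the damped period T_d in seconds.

ω_n = √(k/m) = √(4510/84.9) = 7.288 rad/s.
Critical damping c_c = 2√(k·m) = 2√(4510 × 84.9) = 1238 N·s/m, so ζ = c/c_c = 534/1238 = 0.4315.
ω_d = ω_n√(1 − ζ²) = 7.288 × √(1 − 0.186) = 6.575 rad/s.
T_d = 2π/ω_d = 0.9556 s.

0.956 s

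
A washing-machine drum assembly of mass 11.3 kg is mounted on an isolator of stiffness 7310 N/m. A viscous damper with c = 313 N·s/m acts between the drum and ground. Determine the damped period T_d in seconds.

0.295 s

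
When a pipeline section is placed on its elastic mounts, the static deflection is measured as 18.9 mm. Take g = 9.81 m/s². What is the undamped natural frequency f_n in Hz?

ω_n = √(g/δ_st) = √(9.81/0.0189) = √519.0 = 22.78 rad/s.
f_n = ω_n/(2π) = 22.78/6.283 = 3.626 Hz.

3.63 Hz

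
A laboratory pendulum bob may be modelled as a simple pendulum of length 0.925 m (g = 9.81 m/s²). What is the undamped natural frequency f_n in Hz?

0.518 Hz

For a simple pendulum ω_n = √(g/L) = √(9.81/0.925) = √10.61 = 3.257 rad/s.
f_n = ω_n/(2π) = 3.257/6.283 = 0.5183 Hz.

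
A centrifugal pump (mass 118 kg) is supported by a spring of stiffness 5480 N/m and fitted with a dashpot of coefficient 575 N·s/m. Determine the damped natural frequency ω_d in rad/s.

6.36 rad/s

ω_n = √(k/m) = √(5480/118) = 6.815 rad/s.
Critical damping c_c = 2√(k·m) = 2√(5480 × 118) = 1608 N·s/m, so ζ = c/c_c = 575/1608 = 0.3575.
ω_d = ω_n√(1 − ζ²) = 6.815 × √(1 − 0.128) = 6.364 rad/s.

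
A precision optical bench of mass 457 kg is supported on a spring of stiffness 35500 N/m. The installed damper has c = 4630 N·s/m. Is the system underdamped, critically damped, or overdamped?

c_c = 2√(k·m) = 8056 N·s/m; ζ = c/c_c = 4630/8056 = 0.575.
Since ζ < 1 the system is underdamped.

underdamped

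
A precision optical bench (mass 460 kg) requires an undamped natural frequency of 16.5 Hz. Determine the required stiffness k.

ω_n = 2πf_n = 2π × 16.5 = 103.7 rad/s.
k = m·ω_n² = 460 × 103.7² = 460 × 10750 = 4944000 N/m.

4940000 N/m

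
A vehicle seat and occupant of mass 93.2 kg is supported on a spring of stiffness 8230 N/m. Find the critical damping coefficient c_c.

1750 N·s/m

c_c = 2√(k·m) = 2√(8230 × 93.2) = 2 × 875.8 = 1752 N·s/m.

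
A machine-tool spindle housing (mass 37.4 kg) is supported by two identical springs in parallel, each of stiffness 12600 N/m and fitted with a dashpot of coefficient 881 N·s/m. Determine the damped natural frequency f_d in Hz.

3.68 Hz

Parallel springs add: k_eq = 2 × 12600 = 25200 N/m.
ω_n = √(k_eq/m) = √(25200/37.4) = 25.96 rad/s.
Critical damping c_c = 2√(k_eq·m) = 2√(25200 × 37.4) = 1942 N·s/m, so ζ = c/c_c = 881/1942 = 0.4537.
ω_d = ω_n√(1 − ζ²) = 25.96 × √(1 − 0.206) = 23.13 rad/s.
f_d = ω_d/(2π) = 3.682 Hz.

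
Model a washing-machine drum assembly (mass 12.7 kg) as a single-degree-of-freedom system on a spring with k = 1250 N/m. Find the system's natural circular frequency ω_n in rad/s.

9.92 rad/s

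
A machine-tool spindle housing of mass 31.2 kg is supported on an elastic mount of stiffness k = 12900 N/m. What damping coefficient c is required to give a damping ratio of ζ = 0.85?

c_c = 2√(k·m) = 2√(12900 × 31.2) = 1269 N·s/m.
c = ζ·c_c = 0.85 × 1269 = 1079 N·s/m.

1080 N·s/m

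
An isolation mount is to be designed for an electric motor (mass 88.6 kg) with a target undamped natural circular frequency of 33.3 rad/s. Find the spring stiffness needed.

98200 N/m

k = m·ω_n² = 88.6 × 33.30² = 88.6 × 1109 = 98250 N/m.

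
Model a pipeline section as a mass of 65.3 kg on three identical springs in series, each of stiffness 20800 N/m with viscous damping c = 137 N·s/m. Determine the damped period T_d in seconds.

0.613 s

Series springs: 1/k_eq = 3/20800, so k_eq = 20800/3 = 6933 N/m.
ω_n = √(k_eq/m) = √(6933/65.3) = 10.30 rad/s.
Critical damping c_c = 2√(k_eq·m) = 2√(6933 × 65.3) = 1346 N·s/m, so ζ = c/c_c = 137/1346 = 0.1018.
ω_d = ω_n√(1 − ζ²) = 10.30 × √(1 − 0.0104) = 10.25 rad/s.
T_d = 2π/ω_d = 0.6130 s.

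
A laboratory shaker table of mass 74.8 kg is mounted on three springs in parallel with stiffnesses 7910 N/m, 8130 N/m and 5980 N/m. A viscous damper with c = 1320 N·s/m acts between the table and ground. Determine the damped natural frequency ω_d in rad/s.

14.7 rad/s

Parallel springs add: k_eq = 7910 + 8130 + 5980 = 22020 N/m.
ω_n = √(k_eq/m) = √(22020/74.8) = 17.16 rad/s.
Critical damping c_c = 2√(k_eq·m) = 2√(22020 × 74.8) = 2567 N·s/m, so ζ = c/c_c = 1320/2567 = 0.5143.
ω_d = ω_n√(1 − ζ²) = 17.16 × √(1 − 0.264) = 14.71 rad/s.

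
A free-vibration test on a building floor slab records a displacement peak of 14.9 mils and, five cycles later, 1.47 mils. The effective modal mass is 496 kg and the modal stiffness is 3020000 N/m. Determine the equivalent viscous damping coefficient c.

5690 N·s/m

Logarithmic decrement δ = (1/n)·ln(x₀/x_n) = (1/5)·ln(14.9/1.47) = (1/5)·ln(10.14) = 0.4632.
ζ = δ/√(4π² + δ²) = 0.4632/√(39.48 + 0.215) = 0.4632/6.300 = 0.07352.
c = ζ · 2√(km) = 0.07352 × 2√(3020000 × 496) = 0.07352 × 77410 = 5691 N·s/m.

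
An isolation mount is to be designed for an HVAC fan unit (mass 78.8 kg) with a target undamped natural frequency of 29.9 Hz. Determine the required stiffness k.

2780000 N/m

ω_n = 2πf_n = 2π × 29.9 = 187.9 rad/s.
k = m·ω_n² = 78.8 × 187.9² = 78.8 × 35290 = 2781000 N/m.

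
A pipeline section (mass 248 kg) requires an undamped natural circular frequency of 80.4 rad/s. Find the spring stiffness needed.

k = m·ω_n² = 248 × 80.40² = 248 × 6464 = 1603000 N/m.

1600000 N/m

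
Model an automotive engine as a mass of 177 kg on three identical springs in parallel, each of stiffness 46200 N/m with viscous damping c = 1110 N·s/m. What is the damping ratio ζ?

Parallel springs add: k_eq = 3 × 46200 = 138600 N/m.
ω_n = √(k_eq/m) = √(138600/177) = 27.98 rad/s.
Critical damping c_c = 2√(k_eq·m) = 2√(138600 × 177) = 9906 N·s/m, so ζ = c/c_c = 1110/9906 = 0.1121.

0.112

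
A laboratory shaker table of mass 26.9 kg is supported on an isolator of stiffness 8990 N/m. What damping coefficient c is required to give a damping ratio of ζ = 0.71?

698 N·s/m

c_c = 2√(k·m) = 2√(8990 × 26.9) = 983.5 N·s/m.
c = ζ·c_c = 0.71 × 983.5 = 698.3 N·s/m.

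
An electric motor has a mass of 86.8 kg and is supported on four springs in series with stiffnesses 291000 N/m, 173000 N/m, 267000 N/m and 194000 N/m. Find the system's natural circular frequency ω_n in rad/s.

25.2 rad/s

Series springs: 1/k_eq = 1/291000 + 1/173000 + 1/267000 + 1/194000 = 1.812×10^-5, so k_eq = 55200 N/m.
ω_n = √(k_eq/m) = √(55200/86.8) = √635.9 = 25.22 rad/s.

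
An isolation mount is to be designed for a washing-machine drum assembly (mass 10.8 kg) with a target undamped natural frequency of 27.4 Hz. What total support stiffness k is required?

320000 N/m

ω_n = 2πf_n = 2π × 27.4 = 172.2 rad/s.
k = m·ω_n² = 10.8 × 172.2² = 10.8 × 29640 = 320100 N/m.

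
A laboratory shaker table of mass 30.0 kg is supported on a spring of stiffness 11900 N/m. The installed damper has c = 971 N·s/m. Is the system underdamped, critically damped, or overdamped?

underdamped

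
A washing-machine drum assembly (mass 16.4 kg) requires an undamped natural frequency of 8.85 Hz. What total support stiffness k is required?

50700 N/m

ω_n = 2πf_n = 2π × 8.85 = 55.61 rad/s.
k = m·ω_n² = 16.4 × 55.61² = 16.4 × 3092 = 50710 N/m.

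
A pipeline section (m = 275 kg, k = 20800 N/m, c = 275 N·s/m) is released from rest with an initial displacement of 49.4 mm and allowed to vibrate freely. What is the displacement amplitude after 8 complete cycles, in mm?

ζ = c/(2√(km)) = 275/(2√(20800 × 275)) = 275/4783 = 0.05749.
Logarithmic decrement δ = 2πζ/√(1 − ζ²) = 2π × 0.05749/√(1 − 0.00331) = 0.3618.
After n cycles, x_n/x₀ = e^(−nδ), so x_8 = 49.4 × e^(−8 × 0.3618) = 49.4 × 0.05532 = 2.733 mm.

2.73 mm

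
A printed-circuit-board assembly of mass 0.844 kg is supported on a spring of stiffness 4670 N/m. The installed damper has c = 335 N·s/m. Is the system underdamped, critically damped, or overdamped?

c_c = 2√(k·m) = 125.6 N·s/m; ζ = c/c_c = 335/125.6 = 2.67.
Since ζ > 1 the system is overdamped.

overdamped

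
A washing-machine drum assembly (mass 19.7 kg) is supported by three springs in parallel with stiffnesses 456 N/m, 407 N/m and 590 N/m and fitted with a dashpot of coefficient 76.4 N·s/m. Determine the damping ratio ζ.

Parallel springs add: k_eq = 456 + 407 + 590 = 1453 N/m.
ω_n = √(k_eq/m) = √(1453/19.7) = 8.588 rad/s.
Critical damping c_c = 2√(k_eq·m) = 2√(1453 × 19.7) = 338.4 N·s/m, so ζ = c/c_c = 76.4/338.4 = 0.2258.

0.226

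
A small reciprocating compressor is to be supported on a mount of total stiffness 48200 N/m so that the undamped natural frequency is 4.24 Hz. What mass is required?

ω_n = 2πf_n = 2π × 4.24 = 26.64 rad/s.
m = k/ω_n² = 48200/26.64² = 48200/709.7 = 67.91 kg.

67.9 kg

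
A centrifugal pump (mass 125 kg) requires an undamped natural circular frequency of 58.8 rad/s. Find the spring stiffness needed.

432000 N/m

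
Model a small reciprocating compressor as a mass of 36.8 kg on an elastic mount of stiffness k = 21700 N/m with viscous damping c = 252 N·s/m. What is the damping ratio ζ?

0.141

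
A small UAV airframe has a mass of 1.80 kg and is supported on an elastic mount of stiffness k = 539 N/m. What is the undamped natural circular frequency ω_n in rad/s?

17.3 rad/s

ω_n = √(k/m) = √(539.0/1.80) = √299.4 = 17.30 rad/s.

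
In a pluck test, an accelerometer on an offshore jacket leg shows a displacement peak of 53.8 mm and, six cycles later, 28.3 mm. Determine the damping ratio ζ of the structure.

0.0170

Logarithmic decrement δ = (1/n)·ln(x₀/x_n) = (1/6)·ln(53.8/28.3) = (1/6)·ln(1.901) = 0.1071.
ζ = δ/√(4π² + δ²) = 0.1071/√(39.48 + 0.0115) = 0.1071/6.284 = 0.01704.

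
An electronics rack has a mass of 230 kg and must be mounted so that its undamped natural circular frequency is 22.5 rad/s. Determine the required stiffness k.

116000 N/m

k = m·ω_n² = 230 × 22.50² = 230 × 506.2 = 116400 N/m.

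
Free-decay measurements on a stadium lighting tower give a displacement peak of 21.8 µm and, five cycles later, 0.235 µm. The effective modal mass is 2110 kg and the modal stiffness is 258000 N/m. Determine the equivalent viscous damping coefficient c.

Logarithmic decrement δ = (1/n)·ln(x₀/x_n) = (1/5)·ln(21.8/0.235) = (1/5)·ln(92.77) = 0.9060.
ζ = δ/√(4π² + δ²) = 0.9060/√(39.48 + 0.821) = 0.9060/6.348 = 0.1427.
c = ζ · 2√(km) = 0.1427 × 2√(258000 × 2110) = 0.1427 × 46660 = 6660 N·s/m.

6660 N·s/m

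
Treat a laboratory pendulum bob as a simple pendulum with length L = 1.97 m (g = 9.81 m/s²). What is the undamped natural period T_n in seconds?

2.82 s

For a simple pendulum ω_n = √(g/L) = √(9.81/1.97) = √4.980 = 2.232 rad/s.
T_n = 2π/ω_n = 6.283/2.232 = 2.816 s.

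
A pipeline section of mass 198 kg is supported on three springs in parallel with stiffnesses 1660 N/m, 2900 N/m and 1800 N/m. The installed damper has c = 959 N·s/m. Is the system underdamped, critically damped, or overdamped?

Parallel springs add: k_eq = 1660 + 2900 + 1800 = 6360 N/m.
c_c = 2√(k_eq·m) = 2244 N·s/m; ζ = c/c_c = 959/2244 = 0.427.
Since ζ < 1 the system is underdamped.

underdamped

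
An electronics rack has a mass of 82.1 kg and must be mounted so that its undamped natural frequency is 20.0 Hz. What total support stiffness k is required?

ω_n = 2πf_n = 2π × 20.0 = 125.7 rad/s.
k = m·ω_n² = 82.1 × 125.7² = 82.1 × 15790 = 1296000 N/m.

1300000 N/m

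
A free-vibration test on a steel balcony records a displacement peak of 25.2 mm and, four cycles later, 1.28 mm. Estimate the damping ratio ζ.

0.118

Logarithmic decrement δ = (1/n)·ln(x₀/x_n) = (1/4)·ln(25.2/1.28) = (1/4)·ln(19.69) = 0.7450.
ζ = δ/√(4π² + δ²) = 0.7450/√(39.48 + 0.555) = 0.7450/6.327 = 0.1177.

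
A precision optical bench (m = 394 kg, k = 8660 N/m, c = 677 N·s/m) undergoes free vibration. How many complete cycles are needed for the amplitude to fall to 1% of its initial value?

ζ = c/(2√(km)) = 677/(2√(8660 × 394)) = 677/3694 = 0.1833.
Logarithmic decrement δ = 2πζ/√(1 − ζ²) = 2π × 0.1833/√(1 − 0.0336) = 1.171.
x_n/x₀ = e^(−nδ) ≤ 0.01; take ln: n ≥ ln(1/0.01)/δ = 4.605/1.171 = 3.932.
So 4 complete cycles are required.

4 cycles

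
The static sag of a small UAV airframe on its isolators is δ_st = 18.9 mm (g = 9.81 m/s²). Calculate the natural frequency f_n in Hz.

ω_n = √(g/δ_st) = √(9.81/0.0189) = √519.0 = 22.78 rad/s.
f_n = ω_n/(2π) = 22.78/6.283 = 3.626 Hz.

3.63 Hz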